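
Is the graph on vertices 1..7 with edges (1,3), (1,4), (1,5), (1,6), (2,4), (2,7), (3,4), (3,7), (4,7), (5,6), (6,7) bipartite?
No (odd cycle of length 3: 5 -> 1 -> 6 -> 5)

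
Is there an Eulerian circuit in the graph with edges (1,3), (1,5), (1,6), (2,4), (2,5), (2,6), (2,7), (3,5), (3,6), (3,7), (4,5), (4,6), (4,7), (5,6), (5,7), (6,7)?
No (2 vertices have odd degree: {1, 7}; Eulerian circuit requires 0)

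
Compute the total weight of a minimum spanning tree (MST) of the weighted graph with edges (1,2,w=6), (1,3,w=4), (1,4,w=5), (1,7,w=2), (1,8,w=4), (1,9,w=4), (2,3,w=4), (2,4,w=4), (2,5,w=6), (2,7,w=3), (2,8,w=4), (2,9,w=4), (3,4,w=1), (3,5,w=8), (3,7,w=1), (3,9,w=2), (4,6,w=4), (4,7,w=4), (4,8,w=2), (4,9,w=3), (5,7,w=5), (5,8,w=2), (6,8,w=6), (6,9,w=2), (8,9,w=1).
14 (MST edges: (1,7,w=2), (2,7,w=3), (3,4,w=1), (3,7,w=1), (3,9,w=2), (5,8,w=2), (6,9,w=2), (8,9,w=1); sum of weights 2 + 3 + 1 + 1 + 2 + 2 + 2 + 1 = 14)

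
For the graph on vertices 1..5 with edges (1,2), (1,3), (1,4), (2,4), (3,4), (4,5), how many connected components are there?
1 (components: {1, 2, 3, 4, 5})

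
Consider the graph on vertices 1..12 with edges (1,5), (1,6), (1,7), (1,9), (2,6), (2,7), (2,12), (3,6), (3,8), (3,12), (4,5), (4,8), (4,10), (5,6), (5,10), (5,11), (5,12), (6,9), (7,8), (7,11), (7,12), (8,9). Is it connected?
Yes (BFS from 1 visits [1, 5, 6, 7, 9, 4, 10, 11, 12, 2, 3, 8] — all 12 vertices reached)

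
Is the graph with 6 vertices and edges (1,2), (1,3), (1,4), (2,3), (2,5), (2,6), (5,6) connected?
Yes (BFS from 1 visits [1, 2, 3, 4, 5, 6] — all 6 vertices reached)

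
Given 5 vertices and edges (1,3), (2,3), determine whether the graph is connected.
No, it has 3 components: {1, 2, 3}, {4}, {5}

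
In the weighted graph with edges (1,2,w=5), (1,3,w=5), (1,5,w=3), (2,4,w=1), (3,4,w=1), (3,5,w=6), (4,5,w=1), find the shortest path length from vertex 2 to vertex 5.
2 (path: 2 -> 4 -> 5; weights 1 + 1 = 2)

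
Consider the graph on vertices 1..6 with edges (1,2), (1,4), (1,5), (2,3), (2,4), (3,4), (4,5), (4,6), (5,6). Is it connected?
Yes (BFS from 1 visits [1, 2, 4, 5, 3, 6] — all 6 vertices reached)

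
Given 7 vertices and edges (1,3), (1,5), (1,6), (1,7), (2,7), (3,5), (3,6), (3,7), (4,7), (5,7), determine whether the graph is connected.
Yes (BFS from 1 visits [1, 3, 5, 6, 7, 2, 4] — all 7 vertices reached)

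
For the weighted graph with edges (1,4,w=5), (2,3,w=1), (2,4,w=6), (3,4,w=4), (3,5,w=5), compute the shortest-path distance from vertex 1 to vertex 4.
5 (path: 1 -> 4; weights 5 = 5)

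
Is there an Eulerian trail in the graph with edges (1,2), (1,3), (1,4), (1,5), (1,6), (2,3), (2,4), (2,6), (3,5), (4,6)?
No (4 vertices have odd degree: {1, 3, 4, 6}; Eulerian path requires 0 or 2)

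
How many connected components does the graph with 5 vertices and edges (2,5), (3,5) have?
3 (components: {1}, {2, 3, 5}, {4})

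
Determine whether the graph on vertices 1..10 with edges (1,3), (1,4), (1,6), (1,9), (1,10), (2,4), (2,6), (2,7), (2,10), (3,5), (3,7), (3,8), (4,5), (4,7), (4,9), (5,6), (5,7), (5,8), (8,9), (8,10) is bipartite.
No (odd cycle of length 3: 4 -> 1 -> 9 -> 4)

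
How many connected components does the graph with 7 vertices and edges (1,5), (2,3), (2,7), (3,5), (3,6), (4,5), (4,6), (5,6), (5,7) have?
1 (components: {1, 2, 3, 4, 5, 6, 7})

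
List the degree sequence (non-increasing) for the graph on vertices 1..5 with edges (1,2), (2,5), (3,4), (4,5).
[2, 2, 2, 1, 1] (degrees: deg(1)=1, deg(2)=2, deg(3)=1, deg(4)=2, deg(5)=2)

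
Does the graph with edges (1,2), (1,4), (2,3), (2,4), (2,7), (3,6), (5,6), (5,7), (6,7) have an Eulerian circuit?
No (2 vertices have odd degree: {6, 7}; Eulerian circuit requires 0)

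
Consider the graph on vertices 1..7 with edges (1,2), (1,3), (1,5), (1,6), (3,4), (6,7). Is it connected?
Yes (BFS from 1 visits [1, 2, 3, 5, 6, 4, 7] — all 7 vertices reached)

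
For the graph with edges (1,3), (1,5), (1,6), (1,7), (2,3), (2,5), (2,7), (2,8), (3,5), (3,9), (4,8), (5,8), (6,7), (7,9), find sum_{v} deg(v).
28 (handshake: sum of degrees = 2|E| = 2 x 14 = 28)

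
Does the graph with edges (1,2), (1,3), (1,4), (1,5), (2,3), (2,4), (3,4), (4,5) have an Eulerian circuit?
No (2 vertices have odd degree: {2, 3}; Eulerian circuit requires 0)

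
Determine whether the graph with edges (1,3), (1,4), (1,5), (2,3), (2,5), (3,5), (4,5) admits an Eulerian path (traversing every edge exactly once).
Yes (the graph is connected and exactly 2 vertices have odd degree: {1, 3}; any Eulerian path must start and end at those)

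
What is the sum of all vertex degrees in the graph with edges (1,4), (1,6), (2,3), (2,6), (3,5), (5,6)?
12 (handshake: sum of degrees = 2|E| = 2 x 6 = 12)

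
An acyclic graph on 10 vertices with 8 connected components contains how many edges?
2 (Each of the 8 component trees on V_i vertices has V_i - 1 edges; summing gives V - C = 10 - 8 = 2)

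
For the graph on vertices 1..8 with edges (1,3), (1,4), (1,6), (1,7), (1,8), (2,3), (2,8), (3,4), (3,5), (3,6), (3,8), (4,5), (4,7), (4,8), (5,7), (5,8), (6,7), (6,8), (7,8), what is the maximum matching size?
4 (matching: (1,6), (2,3), (4,8), (5,7); upper bound floor(n/2) = floor(8/2) = 4)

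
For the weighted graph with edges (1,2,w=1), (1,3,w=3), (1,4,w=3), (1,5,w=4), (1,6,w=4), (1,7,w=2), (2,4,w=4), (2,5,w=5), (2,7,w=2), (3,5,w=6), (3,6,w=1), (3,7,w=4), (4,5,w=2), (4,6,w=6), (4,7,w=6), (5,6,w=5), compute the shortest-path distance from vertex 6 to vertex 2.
5 (path: 6 -> 1 -> 2; weights 4 + 1 = 5)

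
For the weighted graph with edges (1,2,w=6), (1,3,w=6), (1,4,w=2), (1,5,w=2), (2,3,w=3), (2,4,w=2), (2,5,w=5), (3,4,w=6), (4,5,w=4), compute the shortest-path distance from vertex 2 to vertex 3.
3 (path: 2 -> 3; weights 3 = 3)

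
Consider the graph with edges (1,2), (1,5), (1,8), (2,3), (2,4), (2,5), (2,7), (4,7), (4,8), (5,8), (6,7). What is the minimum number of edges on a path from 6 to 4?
2 (path: 6 -> 7 -> 4, 2 edges)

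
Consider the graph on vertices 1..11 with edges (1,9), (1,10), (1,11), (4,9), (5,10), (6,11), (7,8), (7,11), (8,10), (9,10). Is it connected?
No, it has 3 components: {1, 4, 5, 6, 7, 8, 9, 10, 11}, {2}, {3}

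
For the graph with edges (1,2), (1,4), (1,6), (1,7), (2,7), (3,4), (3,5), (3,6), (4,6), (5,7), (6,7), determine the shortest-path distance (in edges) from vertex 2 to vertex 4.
2 (path: 2 -> 1 -> 4, 2 edges)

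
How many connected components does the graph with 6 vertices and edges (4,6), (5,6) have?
4 (components: {1}, {2}, {3}, {4, 5, 6})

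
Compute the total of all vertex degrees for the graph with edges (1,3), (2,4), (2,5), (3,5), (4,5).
10 (handshake: sum of degrees = 2|E| = 2 x 5 = 10)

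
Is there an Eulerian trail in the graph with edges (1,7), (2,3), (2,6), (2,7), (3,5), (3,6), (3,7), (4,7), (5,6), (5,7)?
No (6 vertices have odd degree: {1, 2, 4, 5, 6, 7}; Eulerian path requires 0 or 2)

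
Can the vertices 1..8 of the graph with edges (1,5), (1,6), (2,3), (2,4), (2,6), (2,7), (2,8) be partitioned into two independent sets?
Yes. Partition: {1, 2}, {3, 4, 5, 6, 7, 8}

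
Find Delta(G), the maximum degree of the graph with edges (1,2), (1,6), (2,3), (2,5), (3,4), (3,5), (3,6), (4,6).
4 (attained at vertex 3)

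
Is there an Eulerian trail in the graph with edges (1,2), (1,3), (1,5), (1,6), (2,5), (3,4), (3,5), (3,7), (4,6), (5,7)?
Yes — and in fact it has an Eulerian circuit (the graph is connected and all 7 vertices have even degree)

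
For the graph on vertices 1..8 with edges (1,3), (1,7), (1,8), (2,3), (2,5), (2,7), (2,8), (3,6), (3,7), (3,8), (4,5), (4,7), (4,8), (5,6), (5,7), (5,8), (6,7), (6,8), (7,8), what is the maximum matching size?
4 (matching: (1,8), (2,5), (3,6), (4,7); upper bound floor(n/2) = floor(8/2) = 4)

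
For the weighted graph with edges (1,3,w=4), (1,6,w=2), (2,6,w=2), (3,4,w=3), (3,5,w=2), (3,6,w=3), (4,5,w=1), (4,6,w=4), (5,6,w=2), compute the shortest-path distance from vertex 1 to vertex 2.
4 (path: 1 -> 6 -> 2; weights 2 + 2 = 4)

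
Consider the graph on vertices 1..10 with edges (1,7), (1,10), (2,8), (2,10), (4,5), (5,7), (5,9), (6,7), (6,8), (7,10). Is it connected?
No, it has 2 components: {1, 2, 4, 5, 6, 7, 8, 9, 10}, {3}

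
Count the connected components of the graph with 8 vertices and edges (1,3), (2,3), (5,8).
5 (components: {1, 2, 3}, {4}, {5, 8}, {6}, {7})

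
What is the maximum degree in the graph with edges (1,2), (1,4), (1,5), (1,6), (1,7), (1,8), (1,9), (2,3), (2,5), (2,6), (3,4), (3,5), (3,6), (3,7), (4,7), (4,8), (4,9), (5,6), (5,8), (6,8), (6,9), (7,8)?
7 (attained at vertex 1)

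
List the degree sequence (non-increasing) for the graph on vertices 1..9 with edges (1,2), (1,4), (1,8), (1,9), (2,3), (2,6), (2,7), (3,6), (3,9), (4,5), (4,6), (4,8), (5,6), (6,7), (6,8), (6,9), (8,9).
[7, 4, 4, 4, 4, 4, 3, 2, 2] (degrees: deg(1)=4, deg(2)=4, deg(3)=3, deg(4)=4, deg(5)=2, deg(6)=7, deg(7)=2, deg(8)=4, deg(9)=4)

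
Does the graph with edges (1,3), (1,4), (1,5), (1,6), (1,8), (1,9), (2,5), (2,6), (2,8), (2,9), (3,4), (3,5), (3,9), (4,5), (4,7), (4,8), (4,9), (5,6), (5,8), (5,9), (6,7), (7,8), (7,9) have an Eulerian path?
Yes (the graph is connected and exactly 2 vertices have odd degree: {5, 8}; any Eulerian path must start and end at those)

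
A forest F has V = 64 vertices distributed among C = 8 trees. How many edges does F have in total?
56 (Each of the 8 component trees on V_i vertices has V_i - 1 edges; summing gives V - C = 64 - 8 = 56)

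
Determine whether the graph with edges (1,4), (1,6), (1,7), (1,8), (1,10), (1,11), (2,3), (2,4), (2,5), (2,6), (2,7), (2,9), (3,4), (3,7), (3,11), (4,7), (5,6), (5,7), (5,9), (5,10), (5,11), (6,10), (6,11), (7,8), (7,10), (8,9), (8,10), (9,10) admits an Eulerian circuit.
No (2 vertices have odd degree: {6, 7}; Eulerian circuit requires 0)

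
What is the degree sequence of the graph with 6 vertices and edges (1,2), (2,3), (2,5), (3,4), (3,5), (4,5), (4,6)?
[3, 3, 3, 3, 1, 1] (degrees: deg(1)=1, deg(2)=3, deg(3)=3, deg(4)=3, deg(5)=3, deg(6)=1)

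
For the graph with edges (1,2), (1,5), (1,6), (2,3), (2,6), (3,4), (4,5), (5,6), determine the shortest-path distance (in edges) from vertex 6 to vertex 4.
2 (path: 6 -> 5 -> 4, 2 edges)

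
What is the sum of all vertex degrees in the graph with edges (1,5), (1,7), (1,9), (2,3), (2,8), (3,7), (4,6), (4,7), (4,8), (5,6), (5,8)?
22 (handshake: sum of degrees = 2|E| = 2 x 11 = 22)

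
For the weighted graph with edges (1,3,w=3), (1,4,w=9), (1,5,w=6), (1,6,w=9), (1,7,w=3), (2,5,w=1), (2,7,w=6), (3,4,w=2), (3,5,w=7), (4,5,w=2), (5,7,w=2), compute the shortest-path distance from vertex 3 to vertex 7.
6 (path: 3 -> 1 -> 7; weights 3 + 3 = 6)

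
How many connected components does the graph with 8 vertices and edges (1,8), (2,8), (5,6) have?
5 (components: {1, 2, 8}, {3}, {4}, {5, 6}, {7})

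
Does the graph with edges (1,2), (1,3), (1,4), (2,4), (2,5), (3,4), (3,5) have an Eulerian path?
No (4 vertices have odd degree: {1, 2, 3, 4}; Eulerian path requires 0 or 2)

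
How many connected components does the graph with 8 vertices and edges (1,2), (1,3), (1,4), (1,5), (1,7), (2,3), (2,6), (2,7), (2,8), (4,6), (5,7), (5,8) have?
1 (components: {1, 2, 3, 4, 5, 6, 7, 8})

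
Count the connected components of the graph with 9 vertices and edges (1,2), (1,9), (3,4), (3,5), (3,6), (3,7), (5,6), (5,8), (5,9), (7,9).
1 (components: {1, 2, 3, 4, 5, 6, 7, 8, 9})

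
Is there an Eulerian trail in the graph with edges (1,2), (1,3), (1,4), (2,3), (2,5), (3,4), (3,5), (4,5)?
No (4 vertices have odd degree: {1, 2, 4, 5}; Eulerian path requires 0 or 2)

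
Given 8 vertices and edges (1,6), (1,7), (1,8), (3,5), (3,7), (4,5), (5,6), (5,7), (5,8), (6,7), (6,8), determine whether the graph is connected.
No, it has 2 components: {1, 3, 4, 5, 6, 7, 8}, {2}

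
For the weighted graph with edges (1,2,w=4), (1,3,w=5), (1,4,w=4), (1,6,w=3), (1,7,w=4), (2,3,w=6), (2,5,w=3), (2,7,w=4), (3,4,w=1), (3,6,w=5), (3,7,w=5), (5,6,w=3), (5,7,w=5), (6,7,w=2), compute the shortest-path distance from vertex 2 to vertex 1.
4 (path: 2 -> 1; weights 4 = 4)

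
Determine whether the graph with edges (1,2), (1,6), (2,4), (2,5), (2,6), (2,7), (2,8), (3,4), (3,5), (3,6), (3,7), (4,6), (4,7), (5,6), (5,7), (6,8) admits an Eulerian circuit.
Yes (the graph is connected and all 8 vertices have even degree)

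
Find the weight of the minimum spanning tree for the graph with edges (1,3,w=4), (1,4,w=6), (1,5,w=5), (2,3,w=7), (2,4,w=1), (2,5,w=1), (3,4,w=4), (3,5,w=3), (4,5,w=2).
9 (MST edges: (1,3,w=4), (2,4,w=1), (2,5,w=1), (3,5,w=3); sum of weights 4 + 1 + 1 + 3 = 9)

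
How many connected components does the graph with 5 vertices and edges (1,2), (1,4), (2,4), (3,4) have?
2 (components: {1, 2, 3, 4}, {5})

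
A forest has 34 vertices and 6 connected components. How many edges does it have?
28 (Each of the 6 component trees on V_i vertices has V_i - 1 edges; summing gives V - C = 34 - 6 = 28)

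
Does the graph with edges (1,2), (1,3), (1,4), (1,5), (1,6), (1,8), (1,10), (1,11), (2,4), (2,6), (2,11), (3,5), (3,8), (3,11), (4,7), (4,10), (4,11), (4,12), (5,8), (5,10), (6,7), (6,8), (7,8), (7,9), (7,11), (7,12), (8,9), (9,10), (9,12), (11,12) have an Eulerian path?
Yes — and in fact it has an Eulerian circuit (the graph is connected and all 12 vertices have even degree)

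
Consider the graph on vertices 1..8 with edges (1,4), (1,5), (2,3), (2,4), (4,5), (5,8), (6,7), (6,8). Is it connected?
Yes (BFS from 1 visits [1, 4, 5, 2, 8, 3, 6, 7] — all 8 vertices reached)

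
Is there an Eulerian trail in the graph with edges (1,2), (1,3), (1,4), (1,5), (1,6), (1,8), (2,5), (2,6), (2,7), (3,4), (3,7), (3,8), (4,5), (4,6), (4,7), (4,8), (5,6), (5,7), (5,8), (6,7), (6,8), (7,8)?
Yes — and in fact it has an Eulerian circuit (the graph is connected and all 8 vertices have even degree)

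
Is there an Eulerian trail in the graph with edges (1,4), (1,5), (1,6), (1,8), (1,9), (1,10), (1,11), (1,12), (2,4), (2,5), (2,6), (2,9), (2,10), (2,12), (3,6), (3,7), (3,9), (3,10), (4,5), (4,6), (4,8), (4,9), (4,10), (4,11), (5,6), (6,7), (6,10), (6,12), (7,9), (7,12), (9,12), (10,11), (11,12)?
Yes — and in fact it has an Eulerian circuit (the graph is connected and all 12 vertices have even degree)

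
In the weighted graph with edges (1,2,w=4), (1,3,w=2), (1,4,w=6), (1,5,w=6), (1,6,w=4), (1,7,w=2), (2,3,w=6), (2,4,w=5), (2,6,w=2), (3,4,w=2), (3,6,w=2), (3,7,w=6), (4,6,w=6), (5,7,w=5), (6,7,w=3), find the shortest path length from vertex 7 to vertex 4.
6 (path: 7 -> 1 -> 3 -> 4; weights 2 + 2 + 2 = 6)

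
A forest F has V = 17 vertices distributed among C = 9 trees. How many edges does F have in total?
8 (Each of the 9 component trees on V_i vertices has V_i - 1 edges; summing gives V - C = 17 - 9 = 8)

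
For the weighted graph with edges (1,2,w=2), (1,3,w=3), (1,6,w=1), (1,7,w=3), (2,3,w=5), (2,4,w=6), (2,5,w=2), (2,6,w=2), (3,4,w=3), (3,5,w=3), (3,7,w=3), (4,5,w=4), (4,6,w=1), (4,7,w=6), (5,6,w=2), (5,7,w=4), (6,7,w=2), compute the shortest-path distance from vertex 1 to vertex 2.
2 (path: 1 -> 2; weights 2 = 2)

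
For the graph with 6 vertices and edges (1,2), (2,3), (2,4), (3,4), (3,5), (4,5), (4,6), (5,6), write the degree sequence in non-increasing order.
[4, 3, 3, 3, 2, 1] (degrees: deg(1)=1, deg(2)=3, deg(3)=3, deg(4)=4, deg(5)=3, deg(6)=2)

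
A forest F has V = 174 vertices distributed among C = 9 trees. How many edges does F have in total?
165 (Each of the 9 component trees on V_i vertices has V_i - 1 edges; summing gives V - C = 174 - 9 = 165)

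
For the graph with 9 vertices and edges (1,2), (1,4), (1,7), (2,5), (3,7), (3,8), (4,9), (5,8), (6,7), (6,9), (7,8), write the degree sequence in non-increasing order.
[4, 3, 3, 2, 2, 2, 2, 2, 2] (degrees: deg(1)=3, deg(2)=2, deg(3)=2, deg(4)=2, deg(5)=2, deg(6)=2, deg(7)=4, deg(8)=3, deg(9)=2)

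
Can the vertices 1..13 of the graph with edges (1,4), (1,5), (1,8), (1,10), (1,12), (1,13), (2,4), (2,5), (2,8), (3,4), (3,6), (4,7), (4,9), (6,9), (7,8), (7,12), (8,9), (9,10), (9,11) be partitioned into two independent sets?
Yes. Partition: {1, 2, 3, 7, 9}, {4, 5, 6, 8, 10, 11, 12, 13}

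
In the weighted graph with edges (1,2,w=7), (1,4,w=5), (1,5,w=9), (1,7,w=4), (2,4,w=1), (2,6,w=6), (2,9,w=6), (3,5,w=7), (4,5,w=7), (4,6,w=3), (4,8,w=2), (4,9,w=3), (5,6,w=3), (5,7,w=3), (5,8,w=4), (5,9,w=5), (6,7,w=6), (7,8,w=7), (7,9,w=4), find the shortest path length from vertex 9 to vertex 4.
3 (path: 9 -> 4; weights 3 = 3)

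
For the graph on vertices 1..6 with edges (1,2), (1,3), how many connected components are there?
4 (components: {1, 2, 3}, {4}, {5}, {6})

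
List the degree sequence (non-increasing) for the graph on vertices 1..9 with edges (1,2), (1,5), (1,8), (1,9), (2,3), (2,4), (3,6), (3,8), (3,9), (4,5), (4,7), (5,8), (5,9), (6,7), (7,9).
[4, 4, 4, 4, 3, 3, 3, 3, 2] (degrees: deg(1)=4, deg(2)=3, deg(3)=4, deg(4)=3, deg(5)=4, deg(6)=2, deg(7)=3, deg(8)=3, deg(9)=4)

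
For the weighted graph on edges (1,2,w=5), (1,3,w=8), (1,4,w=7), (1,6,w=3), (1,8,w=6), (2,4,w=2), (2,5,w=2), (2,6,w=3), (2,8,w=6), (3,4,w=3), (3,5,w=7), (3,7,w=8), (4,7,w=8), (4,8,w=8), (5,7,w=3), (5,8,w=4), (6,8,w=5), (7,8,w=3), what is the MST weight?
19 (MST edges: (1,6,w=3), (2,4,w=2), (2,5,w=2), (2,6,w=3), (3,4,w=3), (5,7,w=3), (7,8,w=3); sum of weights 3 + 2 + 2 + 3 + 3 + 3 + 3 = 19)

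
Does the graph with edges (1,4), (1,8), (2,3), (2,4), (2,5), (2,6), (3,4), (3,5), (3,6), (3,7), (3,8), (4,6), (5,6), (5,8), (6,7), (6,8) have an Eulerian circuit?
Yes (the graph is connected and all 8 vertices have even degree)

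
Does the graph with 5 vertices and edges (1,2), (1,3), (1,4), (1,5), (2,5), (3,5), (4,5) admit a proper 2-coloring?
No (odd cycle of length 3: 2 -> 1 -> 5 -> 2)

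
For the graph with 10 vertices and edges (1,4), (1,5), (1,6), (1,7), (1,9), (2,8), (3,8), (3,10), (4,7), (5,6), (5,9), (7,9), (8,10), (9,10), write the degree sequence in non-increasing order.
[5, 4, 3, 3, 3, 3, 2, 2, 2, 1] (degrees: deg(1)=5, deg(2)=1, deg(3)=2, deg(4)=2, deg(5)=3, deg(6)=2, deg(7)=3, deg(8)=3, deg(9)=4, deg(10)=3)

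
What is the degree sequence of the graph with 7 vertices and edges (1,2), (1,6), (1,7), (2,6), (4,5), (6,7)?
[3, 3, 2, 2, 1, 1, 0] (degrees: deg(1)=3, deg(2)=2, deg(3)=0, deg(4)=1, deg(5)=1, deg(6)=3, deg(7)=2)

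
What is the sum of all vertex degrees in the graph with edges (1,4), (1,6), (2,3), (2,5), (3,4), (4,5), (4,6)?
14 (handshake: sum of degrees = 2|E| = 2 x 7 = 14)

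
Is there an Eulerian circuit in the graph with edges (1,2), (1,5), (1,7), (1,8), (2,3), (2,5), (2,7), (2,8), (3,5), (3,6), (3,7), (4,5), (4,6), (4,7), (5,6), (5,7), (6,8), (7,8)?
No (2 vertices have odd degree: {2, 4}; Eulerian circuit requires 0)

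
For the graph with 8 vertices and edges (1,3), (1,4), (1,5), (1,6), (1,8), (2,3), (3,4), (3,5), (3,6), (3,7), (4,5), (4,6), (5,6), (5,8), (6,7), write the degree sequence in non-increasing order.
[6, 5, 5, 5, 4, 2, 2, 1] (degrees: deg(1)=5, deg(2)=1, deg(3)=6, deg(4)=4, deg(5)=5, deg(6)=5, deg(7)=2, deg(8)=2)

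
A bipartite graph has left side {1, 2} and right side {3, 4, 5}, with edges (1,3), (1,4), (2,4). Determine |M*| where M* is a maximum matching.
2 (matching: (1,3), (2,4); upper bound min(|L|,|R|) = min(2,3) = 2)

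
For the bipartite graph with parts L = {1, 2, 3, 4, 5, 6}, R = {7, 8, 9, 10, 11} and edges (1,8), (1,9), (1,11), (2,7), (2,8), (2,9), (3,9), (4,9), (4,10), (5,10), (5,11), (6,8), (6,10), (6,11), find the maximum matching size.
5 (matching: (1,11), (2,7), (3,9), (4,10), (6,8); upper bound min(|L|,|R|) = min(6,5) = 5)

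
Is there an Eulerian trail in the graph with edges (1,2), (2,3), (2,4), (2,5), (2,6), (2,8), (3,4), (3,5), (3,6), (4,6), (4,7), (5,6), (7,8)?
Yes (the graph is connected and exactly 2 vertices have odd degree: {1, 5}; any Eulerian path must start and end at those)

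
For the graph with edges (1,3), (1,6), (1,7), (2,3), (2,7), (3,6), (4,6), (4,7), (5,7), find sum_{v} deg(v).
18 (handshake: sum of degrees = 2|E| = 2 x 9 = 18)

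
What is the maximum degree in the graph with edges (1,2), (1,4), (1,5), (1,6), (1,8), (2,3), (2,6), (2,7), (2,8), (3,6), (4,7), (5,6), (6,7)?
5 (attained at vertices 1, 2, 6)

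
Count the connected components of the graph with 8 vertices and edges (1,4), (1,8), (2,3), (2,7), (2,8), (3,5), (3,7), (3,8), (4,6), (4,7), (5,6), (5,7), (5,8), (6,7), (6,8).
1 (components: {1, 2, 3, 4, 5, 6, 7, 8})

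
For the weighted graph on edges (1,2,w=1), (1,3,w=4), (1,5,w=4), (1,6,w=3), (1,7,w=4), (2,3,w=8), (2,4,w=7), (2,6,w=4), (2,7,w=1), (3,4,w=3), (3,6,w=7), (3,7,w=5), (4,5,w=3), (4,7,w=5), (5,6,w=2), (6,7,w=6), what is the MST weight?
13 (MST edges: (1,2,w=1), (1,6,w=3), (2,7,w=1), (3,4,w=3), (4,5,w=3), (5,6,w=2); sum of weights 1 + 3 + 1 + 3 + 3 + 2 = 13)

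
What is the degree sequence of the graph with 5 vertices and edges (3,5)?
[1, 1, 0, 0, 0] (degrees: deg(1)=0, deg(2)=0, deg(3)=1, deg(4)=0, deg(5)=1)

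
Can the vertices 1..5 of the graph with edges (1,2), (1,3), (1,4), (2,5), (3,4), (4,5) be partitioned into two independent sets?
No (odd cycle of length 3: 3 -> 1 -> 4 -> 3)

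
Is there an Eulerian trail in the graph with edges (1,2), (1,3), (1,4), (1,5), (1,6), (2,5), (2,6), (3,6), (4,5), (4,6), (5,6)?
No (4 vertices have odd degree: {1, 2, 4, 6}; Eulerian path requires 0 or 2)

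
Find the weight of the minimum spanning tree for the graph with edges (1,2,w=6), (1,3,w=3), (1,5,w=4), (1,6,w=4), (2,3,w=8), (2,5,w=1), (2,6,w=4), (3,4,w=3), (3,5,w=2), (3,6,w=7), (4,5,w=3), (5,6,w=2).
11 (MST edges: (1,3,w=3), (2,5,w=1), (3,4,w=3), (3,5,w=2), (5,6,w=2); sum of weights 3 + 1 + 3 + 2 + 2 = 11)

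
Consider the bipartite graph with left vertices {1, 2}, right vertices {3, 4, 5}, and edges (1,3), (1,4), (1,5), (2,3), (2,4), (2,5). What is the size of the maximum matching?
2 (matching: (1,5), (2,4); upper bound min(|L|,|R|) = min(2,3) = 2)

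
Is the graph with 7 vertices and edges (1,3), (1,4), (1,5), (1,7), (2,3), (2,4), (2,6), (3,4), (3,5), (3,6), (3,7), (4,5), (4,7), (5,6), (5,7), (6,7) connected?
Yes (BFS from 1 visits [1, 3, 4, 5, 7, 2, 6] — all 7 vertices reached)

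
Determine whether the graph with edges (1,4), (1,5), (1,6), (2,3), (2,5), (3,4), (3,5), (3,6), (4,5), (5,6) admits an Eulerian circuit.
No (4 vertices have odd degree: {1, 4, 5, 6}; Eulerian circuit requires 0)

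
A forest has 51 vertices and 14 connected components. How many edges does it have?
37 (Each of the 14 component trees on V_i vertices has V_i - 1 edges; summing gives V - C = 51 - 14 = 37)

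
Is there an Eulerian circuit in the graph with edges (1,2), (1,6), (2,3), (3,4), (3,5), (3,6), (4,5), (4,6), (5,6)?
No (2 vertices have odd degree: {4, 5}; Eulerian circuit requires 0)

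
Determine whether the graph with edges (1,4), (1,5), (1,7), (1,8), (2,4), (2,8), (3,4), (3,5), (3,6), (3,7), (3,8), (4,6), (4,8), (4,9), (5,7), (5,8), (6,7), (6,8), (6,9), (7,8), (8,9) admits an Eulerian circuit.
No (4 vertices have odd degree: {3, 6, 7, 9}; Eulerian circuit requires 0)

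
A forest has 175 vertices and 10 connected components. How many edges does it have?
165 (Each of the 10 component trees on V_i vertices has V_i - 1 edges; summing gives V - C = 175 - 10 = 165)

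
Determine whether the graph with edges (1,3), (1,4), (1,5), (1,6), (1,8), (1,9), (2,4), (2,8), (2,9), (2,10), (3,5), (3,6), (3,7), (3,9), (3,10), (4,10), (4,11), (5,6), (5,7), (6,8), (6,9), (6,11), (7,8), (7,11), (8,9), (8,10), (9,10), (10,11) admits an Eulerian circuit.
Yes (the graph is connected and all 11 vertices have even degree)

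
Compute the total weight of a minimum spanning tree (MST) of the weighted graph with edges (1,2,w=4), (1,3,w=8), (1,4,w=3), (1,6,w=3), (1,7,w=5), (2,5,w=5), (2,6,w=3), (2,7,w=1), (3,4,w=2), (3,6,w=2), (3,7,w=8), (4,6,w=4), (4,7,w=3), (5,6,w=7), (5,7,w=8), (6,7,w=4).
16 (MST edges: (1,6,w=3), (2,5,w=5), (2,6,w=3), (2,7,w=1), (3,4,w=2), (3,6,w=2); sum of weights 3 + 5 + 3 + 1 + 2 + 2 = 16)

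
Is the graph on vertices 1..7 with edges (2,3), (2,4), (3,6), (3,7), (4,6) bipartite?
Yes. Partition: {1, 2, 5, 6, 7}, {3, 4}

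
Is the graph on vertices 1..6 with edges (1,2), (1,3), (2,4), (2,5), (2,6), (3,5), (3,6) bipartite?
Yes. Partition: {1, 4, 5, 6}, {2, 3}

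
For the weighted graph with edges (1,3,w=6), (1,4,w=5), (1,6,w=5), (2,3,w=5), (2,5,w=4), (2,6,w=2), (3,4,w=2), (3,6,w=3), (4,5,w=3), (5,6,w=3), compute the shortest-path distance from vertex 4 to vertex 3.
2 (path: 4 -> 3; weights 2 = 2)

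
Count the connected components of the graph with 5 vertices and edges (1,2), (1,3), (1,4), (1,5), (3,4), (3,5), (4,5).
1 (components: {1, 2, 3, 4, 5})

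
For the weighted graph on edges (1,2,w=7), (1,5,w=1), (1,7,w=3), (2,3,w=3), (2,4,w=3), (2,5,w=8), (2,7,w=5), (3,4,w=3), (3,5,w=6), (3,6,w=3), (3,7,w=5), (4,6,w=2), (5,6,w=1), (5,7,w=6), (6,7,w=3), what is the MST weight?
13 (MST edges: (1,5,w=1), (1,7,w=3), (2,3,w=3), (2,4,w=3), (4,6,w=2), (5,6,w=1); sum of weights 1 + 3 + 3 + 3 + 2 + 1 = 13)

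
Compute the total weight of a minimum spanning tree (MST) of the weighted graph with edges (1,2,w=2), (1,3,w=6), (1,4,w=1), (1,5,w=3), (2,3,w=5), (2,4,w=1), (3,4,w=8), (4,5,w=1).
8 (MST edges: (1,4,w=1), (2,3,w=5), (2,4,w=1), (4,5,w=1); sum of weights 1 + 5 + 1 + 1 = 8)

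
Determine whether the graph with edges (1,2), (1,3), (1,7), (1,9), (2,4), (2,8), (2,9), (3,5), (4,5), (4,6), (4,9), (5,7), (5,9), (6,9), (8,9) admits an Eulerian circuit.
Yes (the graph is connected and all 9 vertices have even degree)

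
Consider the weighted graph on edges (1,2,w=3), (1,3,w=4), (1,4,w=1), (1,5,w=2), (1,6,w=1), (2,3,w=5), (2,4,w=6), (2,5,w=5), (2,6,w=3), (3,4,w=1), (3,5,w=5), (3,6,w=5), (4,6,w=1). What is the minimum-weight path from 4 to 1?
1 (path: 4 -> 1; weights 1 = 1)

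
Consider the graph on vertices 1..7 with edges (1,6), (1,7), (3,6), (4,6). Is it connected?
No, it has 3 components: {1, 3, 4, 6, 7}, {2}, {5}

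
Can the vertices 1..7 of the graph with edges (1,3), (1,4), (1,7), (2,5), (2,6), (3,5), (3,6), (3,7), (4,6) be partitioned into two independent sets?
No (odd cycle of length 3: 7 -> 1 -> 3 -> 7)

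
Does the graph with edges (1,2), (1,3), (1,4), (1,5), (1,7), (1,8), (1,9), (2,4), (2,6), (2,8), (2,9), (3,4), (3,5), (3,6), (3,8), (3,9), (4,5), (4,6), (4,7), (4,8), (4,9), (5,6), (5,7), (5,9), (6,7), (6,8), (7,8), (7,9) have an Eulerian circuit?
No (2 vertices have odd degree: {1, 2}; Eulerian circuit requires 0)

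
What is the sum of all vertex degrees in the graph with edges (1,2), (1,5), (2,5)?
6 (handshake: sum of degrees = 2|E| = 2 x 3 = 6)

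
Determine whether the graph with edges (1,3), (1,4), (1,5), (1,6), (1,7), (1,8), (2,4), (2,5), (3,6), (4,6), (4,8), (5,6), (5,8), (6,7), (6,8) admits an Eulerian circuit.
Yes (the graph is connected and all 8 vertices have even degree)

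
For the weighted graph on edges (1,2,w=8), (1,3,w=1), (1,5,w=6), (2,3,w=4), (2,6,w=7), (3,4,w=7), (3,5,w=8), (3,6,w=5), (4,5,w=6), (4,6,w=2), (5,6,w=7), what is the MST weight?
18 (MST edges: (1,3,w=1), (1,5,w=6), (2,3,w=4), (3,6,w=5), (4,6,w=2); sum of weights 1 + 6 + 4 + 5 + 2 = 18)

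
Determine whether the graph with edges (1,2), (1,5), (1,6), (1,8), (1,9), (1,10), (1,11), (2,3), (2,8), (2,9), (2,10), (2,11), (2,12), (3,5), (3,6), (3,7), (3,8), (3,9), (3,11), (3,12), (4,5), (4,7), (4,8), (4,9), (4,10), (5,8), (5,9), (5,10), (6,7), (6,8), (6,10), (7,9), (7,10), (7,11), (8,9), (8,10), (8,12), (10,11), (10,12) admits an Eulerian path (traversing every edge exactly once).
No (8 vertices have odd degree: {1, 2, 4, 6, 8, 9, 10, 11}; Eulerian path requires 0 or 2)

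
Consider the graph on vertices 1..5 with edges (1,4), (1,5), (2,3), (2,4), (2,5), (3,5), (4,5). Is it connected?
Yes (BFS from 1 visits [1, 4, 5, 2, 3] — all 5 vertices reached)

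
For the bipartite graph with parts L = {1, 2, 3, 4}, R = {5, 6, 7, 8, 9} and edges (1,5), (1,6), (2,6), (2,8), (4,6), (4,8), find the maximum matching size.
3 (matching: (1,5), (2,8), (4,6); upper bound min(|L|,|R|) = min(4,5) = 4)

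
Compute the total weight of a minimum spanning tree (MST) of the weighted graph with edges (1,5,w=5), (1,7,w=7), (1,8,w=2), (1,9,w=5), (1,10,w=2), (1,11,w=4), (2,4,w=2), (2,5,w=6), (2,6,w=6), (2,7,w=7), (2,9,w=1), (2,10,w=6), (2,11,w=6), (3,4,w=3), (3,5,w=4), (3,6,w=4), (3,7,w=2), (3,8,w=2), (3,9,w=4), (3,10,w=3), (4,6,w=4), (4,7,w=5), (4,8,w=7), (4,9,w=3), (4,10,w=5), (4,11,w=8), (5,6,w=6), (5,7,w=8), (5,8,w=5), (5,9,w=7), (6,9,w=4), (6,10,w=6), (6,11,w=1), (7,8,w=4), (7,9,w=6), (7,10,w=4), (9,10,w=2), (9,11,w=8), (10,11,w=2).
20 (MST edges: (1,8,w=2), (1,10,w=2), (2,4,w=2), (2,9,w=1), (3,5,w=4), (3,7,w=2), (3,8,w=2), (6,11,w=1), (9,10,w=2), (10,11,w=2); sum of weights 2 + 2 + 2 + 1 + 4 + 2 + 2 + 1 + 2 + 2 = 20)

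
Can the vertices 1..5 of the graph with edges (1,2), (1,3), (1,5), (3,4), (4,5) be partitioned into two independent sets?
Yes. Partition: {1, 4}, {2, 3, 5}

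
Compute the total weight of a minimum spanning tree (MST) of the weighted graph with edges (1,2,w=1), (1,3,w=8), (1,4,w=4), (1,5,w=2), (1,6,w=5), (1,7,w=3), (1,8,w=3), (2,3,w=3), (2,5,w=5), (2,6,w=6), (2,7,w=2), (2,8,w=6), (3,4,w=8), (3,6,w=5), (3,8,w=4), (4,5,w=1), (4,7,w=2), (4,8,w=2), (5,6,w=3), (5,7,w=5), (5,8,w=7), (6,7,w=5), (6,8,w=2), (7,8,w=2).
13 (MST edges: (1,2,w=1), (1,5,w=2), (2,3,w=3), (2,7,w=2), (4,5,w=1), (4,8,w=2), (6,8,w=2); sum of weights 1 + 2 + 3 + 2 + 1 + 2 + 2 = 13)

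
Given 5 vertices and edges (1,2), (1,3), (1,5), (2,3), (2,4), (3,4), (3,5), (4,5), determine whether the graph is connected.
Yes (BFS from 1 visits [1, 2, 3, 5, 4] — all 5 vertices reached)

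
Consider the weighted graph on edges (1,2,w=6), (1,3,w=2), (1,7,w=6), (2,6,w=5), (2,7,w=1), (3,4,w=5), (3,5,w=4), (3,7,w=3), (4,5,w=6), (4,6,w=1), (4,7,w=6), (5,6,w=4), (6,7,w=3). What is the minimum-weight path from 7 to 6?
3 (path: 7 -> 6; weights 3 = 3)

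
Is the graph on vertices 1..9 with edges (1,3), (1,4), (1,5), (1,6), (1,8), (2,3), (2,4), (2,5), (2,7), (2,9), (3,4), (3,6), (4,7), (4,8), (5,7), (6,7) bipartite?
No (odd cycle of length 3: 4 -> 1 -> 8 -> 4)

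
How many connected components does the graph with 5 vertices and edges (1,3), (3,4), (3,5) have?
2 (components: {1, 3, 4, 5}, {2})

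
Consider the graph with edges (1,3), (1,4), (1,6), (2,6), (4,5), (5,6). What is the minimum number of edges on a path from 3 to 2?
3 (path: 3 -> 1 -> 6 -> 2, 3 edges)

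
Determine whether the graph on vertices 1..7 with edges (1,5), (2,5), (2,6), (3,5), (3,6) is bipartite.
Yes. Partition: {1, 2, 3, 4, 7}, {5, 6}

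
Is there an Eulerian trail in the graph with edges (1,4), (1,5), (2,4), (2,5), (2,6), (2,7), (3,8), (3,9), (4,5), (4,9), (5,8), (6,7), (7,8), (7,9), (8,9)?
Yes — and in fact it has an Eulerian circuit (the graph is connected and all 9 vertices have even degree)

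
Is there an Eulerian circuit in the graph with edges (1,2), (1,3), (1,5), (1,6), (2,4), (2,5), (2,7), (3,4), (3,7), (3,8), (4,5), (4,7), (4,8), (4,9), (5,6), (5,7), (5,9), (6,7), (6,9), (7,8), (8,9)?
Yes (the graph is connected and all 9 vertices have even degree)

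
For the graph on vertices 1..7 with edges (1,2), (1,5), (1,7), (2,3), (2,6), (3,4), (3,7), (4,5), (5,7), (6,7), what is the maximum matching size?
3 (matching: (2,6), (3,4), (5,7); upper bound floor(n/2) = floor(7/2) = 3)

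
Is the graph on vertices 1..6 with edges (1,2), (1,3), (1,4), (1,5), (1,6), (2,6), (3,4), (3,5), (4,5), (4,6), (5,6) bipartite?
No (odd cycle of length 3: 3 -> 1 -> 4 -> 3)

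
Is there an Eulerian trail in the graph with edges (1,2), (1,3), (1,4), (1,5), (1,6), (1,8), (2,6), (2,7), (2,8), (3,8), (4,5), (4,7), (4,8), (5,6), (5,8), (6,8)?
Yes — and in fact it has an Eulerian circuit (the graph is connected and all 8 vertices have even degree)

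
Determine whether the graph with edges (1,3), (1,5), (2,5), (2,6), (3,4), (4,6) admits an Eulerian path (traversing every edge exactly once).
Yes — and in fact it has an Eulerian circuit (the graph is connected and all 6 vertices have even degree)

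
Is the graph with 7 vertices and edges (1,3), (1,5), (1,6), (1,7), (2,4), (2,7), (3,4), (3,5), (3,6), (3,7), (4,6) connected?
Yes (BFS from 1 visits [1, 3, 5, 6, 7, 4, 2] — all 7 vertices reached)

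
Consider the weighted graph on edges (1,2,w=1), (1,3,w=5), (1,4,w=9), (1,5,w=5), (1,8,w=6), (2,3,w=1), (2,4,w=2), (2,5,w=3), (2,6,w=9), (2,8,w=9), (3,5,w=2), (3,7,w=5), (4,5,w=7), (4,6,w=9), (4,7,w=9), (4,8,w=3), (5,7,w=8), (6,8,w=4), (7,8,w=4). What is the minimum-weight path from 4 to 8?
3 (path: 4 -> 8; weights 3 = 3)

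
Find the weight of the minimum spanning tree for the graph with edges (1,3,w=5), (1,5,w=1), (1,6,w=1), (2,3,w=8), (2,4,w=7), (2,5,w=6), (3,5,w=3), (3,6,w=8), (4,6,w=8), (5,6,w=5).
18 (MST edges: (1,5,w=1), (1,6,w=1), (2,4,w=7), (2,5,w=6), (3,5,w=3); sum of weights 1 + 1 + 7 + 6 + 3 = 18)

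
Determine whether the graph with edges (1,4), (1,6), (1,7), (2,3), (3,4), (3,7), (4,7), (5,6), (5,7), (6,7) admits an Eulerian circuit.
No (6 vertices have odd degree: {1, 2, 3, 4, 6, 7}; Eulerian circuit requires 0)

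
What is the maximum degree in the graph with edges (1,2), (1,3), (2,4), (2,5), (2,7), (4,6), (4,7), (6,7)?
4 (attained at vertex 2)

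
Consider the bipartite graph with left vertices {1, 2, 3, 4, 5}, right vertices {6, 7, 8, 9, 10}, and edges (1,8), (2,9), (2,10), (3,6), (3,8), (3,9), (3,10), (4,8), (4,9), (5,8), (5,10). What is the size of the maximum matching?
4 (matching: (1,8), (2,10), (3,6), (4,9); upper bound min(|L|,|R|) = min(5,5) = 5)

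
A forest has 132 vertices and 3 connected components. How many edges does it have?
129 (Each of the 3 component trees on V_i vertices has V_i - 1 edges; summing gives V - C = 132 - 3 = 129)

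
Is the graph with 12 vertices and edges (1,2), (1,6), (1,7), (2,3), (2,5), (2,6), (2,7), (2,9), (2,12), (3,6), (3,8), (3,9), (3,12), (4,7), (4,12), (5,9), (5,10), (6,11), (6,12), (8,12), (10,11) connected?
Yes (BFS from 1 visits [1, 2, 6, 7, 3, 5, 9, 12, 11, 4, 8, 10] — all 12 vertices reached)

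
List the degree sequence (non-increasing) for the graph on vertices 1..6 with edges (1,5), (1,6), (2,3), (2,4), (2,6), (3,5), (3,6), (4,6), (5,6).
[5, 3, 3, 3, 2, 2] (degrees: deg(1)=2, deg(2)=3, deg(3)=3, deg(4)=2, deg(5)=3, deg(6)=5)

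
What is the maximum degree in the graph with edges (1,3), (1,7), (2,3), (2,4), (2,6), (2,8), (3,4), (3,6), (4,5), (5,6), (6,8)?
4 (attained at vertices 2, 3, 6)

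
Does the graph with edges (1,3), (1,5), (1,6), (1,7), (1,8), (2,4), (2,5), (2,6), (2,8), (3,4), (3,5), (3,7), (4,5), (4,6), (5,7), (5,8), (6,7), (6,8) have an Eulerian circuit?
No (2 vertices have odd degree: {1, 6}; Eulerian circuit requires 0)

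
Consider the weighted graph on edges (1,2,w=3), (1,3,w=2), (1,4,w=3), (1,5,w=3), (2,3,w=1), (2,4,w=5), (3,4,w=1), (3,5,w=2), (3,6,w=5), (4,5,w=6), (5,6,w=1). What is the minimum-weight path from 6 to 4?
4 (path: 6 -> 5 -> 3 -> 4; weights 1 + 2 + 1 = 4)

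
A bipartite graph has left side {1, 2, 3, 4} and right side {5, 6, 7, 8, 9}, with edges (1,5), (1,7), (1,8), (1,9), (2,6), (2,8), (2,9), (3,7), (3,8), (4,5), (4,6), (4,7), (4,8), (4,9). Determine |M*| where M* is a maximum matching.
4 (matching: (1,9), (2,8), (3,7), (4,6); upper bound min(|L|,|R|) = min(4,5) = 4)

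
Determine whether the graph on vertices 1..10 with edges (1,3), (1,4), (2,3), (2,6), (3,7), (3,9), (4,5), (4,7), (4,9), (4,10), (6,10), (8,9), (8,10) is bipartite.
Yes. Partition: {1, 2, 5, 7, 9, 10}, {3, 4, 6, 8}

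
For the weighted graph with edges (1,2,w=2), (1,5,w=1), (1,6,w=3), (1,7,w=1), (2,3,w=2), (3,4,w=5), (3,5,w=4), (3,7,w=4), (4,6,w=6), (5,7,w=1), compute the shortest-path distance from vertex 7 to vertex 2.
3 (path: 7 -> 1 -> 2; weights 1 + 2 = 3)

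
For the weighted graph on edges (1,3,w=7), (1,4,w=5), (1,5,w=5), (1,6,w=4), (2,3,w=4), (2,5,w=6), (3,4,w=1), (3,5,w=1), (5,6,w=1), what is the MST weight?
11 (MST edges: (1,6,w=4), (2,3,w=4), (3,4,w=1), (3,5,w=1), (5,6,w=1); sum of weights 4 + 4 + 1 + 1 + 1 = 11)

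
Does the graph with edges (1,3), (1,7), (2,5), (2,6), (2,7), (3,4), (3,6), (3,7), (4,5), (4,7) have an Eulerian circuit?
No (2 vertices have odd degree: {2, 4}; Eulerian circuit requires 0)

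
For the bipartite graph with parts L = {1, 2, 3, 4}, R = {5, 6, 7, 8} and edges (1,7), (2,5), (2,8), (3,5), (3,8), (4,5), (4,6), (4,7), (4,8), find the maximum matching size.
4 (matching: (1,7), (2,8), (3,5), (4,6); upper bound min(|L|,|R|) = min(4,4) = 4)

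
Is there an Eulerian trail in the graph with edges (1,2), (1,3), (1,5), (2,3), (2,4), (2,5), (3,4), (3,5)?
Yes (the graph is connected and exactly 2 vertices have odd degree: {1, 5}; any Eulerian path must start and end at those)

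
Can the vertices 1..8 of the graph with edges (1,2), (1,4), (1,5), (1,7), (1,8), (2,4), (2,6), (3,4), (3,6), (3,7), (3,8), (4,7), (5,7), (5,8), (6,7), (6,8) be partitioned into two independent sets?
No (odd cycle of length 3: 4 -> 1 -> 7 -> 4)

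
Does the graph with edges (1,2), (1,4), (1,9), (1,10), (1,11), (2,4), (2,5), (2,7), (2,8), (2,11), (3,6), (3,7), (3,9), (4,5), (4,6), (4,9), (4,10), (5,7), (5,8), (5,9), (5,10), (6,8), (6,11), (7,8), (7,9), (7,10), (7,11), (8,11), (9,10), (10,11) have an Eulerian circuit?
No (4 vertices have odd degree: {1, 3, 7, 8}; Eulerian circuit requires 0)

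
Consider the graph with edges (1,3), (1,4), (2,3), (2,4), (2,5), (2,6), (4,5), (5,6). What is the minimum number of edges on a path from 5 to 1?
2 (path: 5 -> 4 -> 1, 2 edges)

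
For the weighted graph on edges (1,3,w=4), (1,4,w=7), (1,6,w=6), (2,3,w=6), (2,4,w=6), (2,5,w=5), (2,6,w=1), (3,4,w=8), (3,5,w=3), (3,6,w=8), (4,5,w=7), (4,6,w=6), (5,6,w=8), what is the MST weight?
19 (MST edges: (1,3,w=4), (2,4,w=6), (2,5,w=5), (2,6,w=1), (3,5,w=3); sum of weights 4 + 6 + 5 + 1 + 3 = 19)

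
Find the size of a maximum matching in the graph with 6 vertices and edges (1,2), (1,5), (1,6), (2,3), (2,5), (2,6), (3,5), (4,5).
3 (matching: (1,6), (2,3), (4,5); upper bound floor(n/2) = floor(6/2) = 3)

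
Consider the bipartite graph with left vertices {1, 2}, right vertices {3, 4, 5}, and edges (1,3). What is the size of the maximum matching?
1 (matching: (1,3); upper bound min(|L|,|R|) = min(2,3) = 2)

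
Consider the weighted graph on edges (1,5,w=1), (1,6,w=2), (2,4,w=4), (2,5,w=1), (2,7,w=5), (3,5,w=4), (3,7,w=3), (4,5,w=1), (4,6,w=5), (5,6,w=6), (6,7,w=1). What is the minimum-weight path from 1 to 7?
3 (path: 1 -> 6 -> 7; weights 2 + 1 = 3)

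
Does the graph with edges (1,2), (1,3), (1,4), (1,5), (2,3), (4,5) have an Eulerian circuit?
Yes (the graph is connected and all 5 vertices have even degree)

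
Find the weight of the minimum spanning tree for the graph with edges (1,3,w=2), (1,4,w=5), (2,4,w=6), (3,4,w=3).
11 (MST edges: (1,3,w=2), (2,4,w=6), (3,4,w=3); sum of weights 2 + 6 + 3 = 11)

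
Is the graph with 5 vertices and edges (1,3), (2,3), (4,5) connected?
No, it has 2 components: {1, 2, 3}, {4, 5}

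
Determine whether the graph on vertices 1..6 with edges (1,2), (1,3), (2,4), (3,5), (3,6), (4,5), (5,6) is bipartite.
No (odd cycle of length 3: 6 -> 3 -> 5 -> 6)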